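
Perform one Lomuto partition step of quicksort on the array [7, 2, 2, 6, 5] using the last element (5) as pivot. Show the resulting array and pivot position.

Lomuto partition with pivot = 5:

Initial array: [7, 2, 2, 6, 5]

arr[0]=7 > 5: no swap
arr[1]=2 <= 5: swap with position 0, array becomes [2, 7, 2, 6, 5]
arr[2]=2 <= 5: swap with position 1, array becomes [2, 2, 7, 6, 5]
arr[3]=6 > 5: no swap

Place pivot at position 2: [2, 2, 5, 6, 7]
Pivot position: 2

After partitioning with pivot 5, the array becomes [2, 2, 5, 6, 7]. The pivot is placed at index 2. All elements to the left of the pivot are <= 5, and all elements to the right are > 5.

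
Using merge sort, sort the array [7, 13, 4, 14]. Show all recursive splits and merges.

Merge sort trace:

Split: [7, 13, 4, 14] -> [7, 13] and [4, 14]
  Split: [7, 13] -> [7] and [13]
  Merge: [7] + [13] -> [7, 13]
  Split: [4, 14] -> [4] and [14]
  Merge: [4] + [14] -> [4, 14]
Merge: [7, 13] + [4, 14] -> [4, 7, 13, 14]

Final sorted array: [4, 7, 13, 14]

The merge sort proceeds by recursively splitting the array and merging sorted halves.
After all merges, the sorted array is [4, 7, 13, 14].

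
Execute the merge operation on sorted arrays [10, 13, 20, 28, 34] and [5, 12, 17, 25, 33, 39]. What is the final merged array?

Merging process:

Compare 10 vs 5: take 5 from right. Merged: [5]
Compare 10 vs 12: take 10 from left. Merged: [5, 10]
Compare 13 vs 12: take 12 from right. Merged: [5, 10, 12]
Compare 13 vs 17: take 13 from left. Merged: [5, 10, 12, 13]
Compare 20 vs 17: take 17 from right. Merged: [5, 10, 12, 13, 17]
Compare 20 vs 25: take 20 from left. Merged: [5, 10, 12, 13, 17, 20]
Compare 28 vs 25: take 25 from right. Merged: [5, 10, 12, 13, 17, 20, 25]
Compare 28 vs 33: take 28 from left. Merged: [5, 10, 12, 13, 17, 20, 25, 28]
Compare 34 vs 33: take 33 from right. Merged: [5, 10, 12, 13, 17, 20, 25, 28, 33]
Compare 34 vs 39: take 34 from left. Merged: [5, 10, 12, 13, 17, 20, 25, 28, 33, 34]
Append remaining from right: [39]. Merged: [5, 10, 12, 13, 17, 20, 25, 28, 33, 34, 39]

Final merged array: [5, 10, 12, 13, 17, 20, 25, 28, 33, 34, 39]
Total comparisons: 10

The merged array is [5, 10, 12, 13, 17, 20, 25, 28, 33, 34, 39], requiring 10 comparisons. The merge step runs in O(n) time where n is the total number of elements.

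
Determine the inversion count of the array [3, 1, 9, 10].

Finding inversions in [3, 1, 9, 10]:

(0, 1): arr[0]=3 > arr[1]=1

Total inversions: 1

The array has 1 inversion(s): (0,1). Each pair (i,j) satisfies i < j and arr[i] > arr[j].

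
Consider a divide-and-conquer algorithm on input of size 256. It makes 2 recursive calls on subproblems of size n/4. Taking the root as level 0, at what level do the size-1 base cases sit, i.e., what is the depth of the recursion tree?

For divide and conquer with division factor 4:

Problem sizes at each level:
Level 0: 256
Level 1: 64
Level 2: 16
Level 3: 4
Level 4: 1

The root is level 0 and the size-1 base case is level 4 (the tree spans levels 0 through 4, i.e. 5 levels counting the root), so the depth is the number of divisions: log_4(256) = 4

The recursion tree depth is log_4(256) = 4. At each level, the problem size is divided by 4, so it takes 4 divisions to reduce to a base case of size 1. The algorithm makes 2 recursive calls at each level.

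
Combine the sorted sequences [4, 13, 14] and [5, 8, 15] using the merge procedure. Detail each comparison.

Merging process:

Compare 4 vs 5: take 4 from left. Merged: [4]
Compare 13 vs 5: take 5 from right. Merged: [4, 5]
Compare 13 vs 8: take 8 from right. Merged: [4, 5, 8]
Compare 13 vs 15: take 13 from left. Merged: [4, 5, 8, 13]
Compare 14 vs 15: take 14 from left. Merged: [4, 5, 8, 13, 14]
Append remaining from right: [15]. Merged: [4, 5, 8, 13, 14, 15]

Final merged array: [4, 5, 8, 13, 14, 15]
Total comparisons: 5

The merged array is [4, 5, 8, 13, 14, 15], requiring 5 comparisons. The merge step runs in O(n) time where n is the total number of elements.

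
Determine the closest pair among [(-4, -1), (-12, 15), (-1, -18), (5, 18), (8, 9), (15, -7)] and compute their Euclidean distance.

Computing all pairwise distances among 6 points:

d((-4, -1), (-12, 15)) = 17.8885
d((-4, -1), (-1, -18)) = 17.2627
d((-4, -1), (5, 18)) = 21.0238
d((-4, -1), (8, 9)) = 15.6205
d((-4, -1), (15, -7)) = 19.9249
d((-12, 15), (-1, -18)) = 34.7851
d((-12, 15), (5, 18)) = 17.2627
d((-12, 15), (8, 9)) = 20.8806
d((-12, 15), (15, -7)) = 34.8281
d((-1, -18), (5, 18)) = 36.4966
d((-1, -18), (8, 9)) = 28.4605
d((-1, -18), (15, -7)) = 19.4165
d((5, 18), (8, 9)) = 9.4868 <-- minimum
d((5, 18), (15, -7)) = 26.9258
d((8, 9), (15, -7)) = 17.4642

Closest pair: (5, 18) and (8, 9) with distance 9.4868

The closest pair is (5, 18) and (8, 9) with Euclidean distance 9.4868. For 6 points, brute-force pairwise comparison is shown above. For large n, the divide-and-conquer algorithm (sort by x, recurse on halves, check the dividing strip) achieves O(n log n).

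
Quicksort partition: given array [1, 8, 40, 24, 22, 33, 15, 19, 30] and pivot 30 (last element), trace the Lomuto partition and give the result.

Lomuto partition with pivot = 30:

Initial array: [1, 8, 40, 24, 22, 33, 15, 19, 30]

arr[0]=1 <= 30: swap with position 0, array becomes [1, 8, 40, 24, 22, 33, 15, 19, 30]
arr[1]=8 <= 30: swap with position 1, array becomes [1, 8, 40, 24, 22, 33, 15, 19, 30]
arr[2]=40 > 30: no swap
arr[3]=24 <= 30: swap with position 2, array becomes [1, 8, 24, 40, 22, 33, 15, 19, 30]
arr[4]=22 <= 30: swap with position 3, array becomes [1, 8, 24, 22, 40, 33, 15, 19, 30]
arr[5]=33 > 30: no swap
arr[6]=15 <= 30: swap with position 4, array becomes [1, 8, 24, 22, 15, 33, 40, 19, 30]
arr[7]=19 <= 30: swap with position 5, array becomes [1, 8, 24, 22, 15, 19, 40, 33, 30]

Place pivot at position 6: [1, 8, 24, 22, 15, 19, 30, 33, 40]
Pivot position: 6

After partitioning with pivot 30, the array becomes [1, 8, 24, 22, 15, 19, 30, 33, 40]. The pivot is placed at index 6. All elements to the left of the pivot are <= 30, and all elements to the right are > 30.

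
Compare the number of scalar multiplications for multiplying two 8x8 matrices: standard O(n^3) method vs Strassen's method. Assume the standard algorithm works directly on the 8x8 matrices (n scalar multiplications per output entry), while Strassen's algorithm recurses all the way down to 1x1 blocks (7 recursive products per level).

Matrix multiplication for 8x8 matrices:

Standard algorithm: 8^3 = 512 multiplications
Strassen's algorithm: 7^(log2(8)) = 7^3 = 343 multiplications
Savings: 512 - 343 = 169 multiplications

Standard: 512 multiplications (8^3). Strassen: 343 multiplications (7^3). Strassen reduces 8 recursive multiplications to 7 at each level.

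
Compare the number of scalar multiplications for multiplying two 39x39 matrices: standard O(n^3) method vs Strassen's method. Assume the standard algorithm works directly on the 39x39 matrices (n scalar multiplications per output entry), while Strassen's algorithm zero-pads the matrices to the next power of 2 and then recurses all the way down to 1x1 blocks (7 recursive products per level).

Matrix multiplication for 39x39 matrices:

Strassen's algorithm requires power-of-2 dimensions. Pad 39x39 to 64x64 (next power of 2).

Standard algorithm: 39^3 = 59319 multiplications
Strassen's algorithm: 7^(log2(64)) = 7^6 = 117649 multiplications
Difference: 59319 - 117649 = -58330 (Strassen uses MORE here due to padding overhead — for small or just-over-power-of-2 n, padding can outweigh the per-level savings)

Standard: 59319 multiplications (39^3). Strassen: 117649 multiplications (7^6, after padding to 64x64). Strassen reduces 8 recursive multiplications to 7 at each level.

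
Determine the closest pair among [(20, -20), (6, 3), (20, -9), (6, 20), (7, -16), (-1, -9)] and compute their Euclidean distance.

Computing all pairwise distances among 6 points:

d((20, -20), (6, 3)) = 26.9258
d((20, -20), (20, -9)) = 11.0
d((20, -20), (6, 20)) = 42.3792
d((20, -20), (7, -16)) = 13.6015
d((20, -20), (-1, -9)) = 23.7065
d((6, 3), (20, -9)) = 18.4391
d((6, 3), (6, 20)) = 17.0
d((6, 3), (7, -16)) = 19.0263
d((6, 3), (-1, -9)) = 13.8924
d((20, -9), (6, 20)) = 32.2025
d((20, -9), (7, -16)) = 14.7648
d((20, -9), (-1, -9)) = 21.0
d((6, 20), (7, -16)) = 36.0139
d((6, 20), (-1, -9)) = 29.8329
d((7, -16), (-1, -9)) = 10.6301 <-- minimum

Closest pair: (7, -16) and (-1, -9) with distance 10.6301

The closest pair is (7, -16) and (-1, -9) with Euclidean distance 10.6301. For 6 points, brute-force pairwise comparison is shown above. For large n, the divide-and-conquer algorithm (sort by x, recurse on halves, check the dividing strip) achieves O(n log n).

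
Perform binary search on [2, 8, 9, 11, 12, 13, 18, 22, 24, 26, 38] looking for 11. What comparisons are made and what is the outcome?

Binary search for 11 in [2, 8, 9, 11, 12, 13, 18, 22, 24, 26, 38]:

lo=0, hi=10, mid=5, arr[mid]=13 -> 13 > 11, search left half
lo=0, hi=4, mid=2, arr[mid]=9 -> 9 < 11, search right half
lo=3, hi=4, mid=3, arr[mid]=11 -> Found target at index 3!

Binary search finds 11 at index 3 after 3 comparisons. The search repeatedly halves the search space by comparing with the middle element.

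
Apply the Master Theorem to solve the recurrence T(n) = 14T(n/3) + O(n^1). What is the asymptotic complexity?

Master Theorem for T(n) = 14T(n/3) + O(n^1):

a = 14, b = 3, c = 1
log_b(a) = log_3(14) = 2.4022

Case 1: c = 1 < log_3(14) = 2.4022
T(n) = O(n^(log_3 14))

For T(n) = 14T(n/3) + O(n^1): log_3(14) = 2.4022. This is Case 1 of the Master Theorem (c < log_b(a), work dominated by leaves), giving O(n^(log_3 14)).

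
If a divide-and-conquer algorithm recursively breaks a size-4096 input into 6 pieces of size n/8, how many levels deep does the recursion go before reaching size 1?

For divide and conquer with division factor 8:

Problem sizes at each level:
Level 0: 4096
Level 1: 512
Level 2: 64
Level 3: 8
Level 4: 1

The root is level 0 and the size-1 base case is level 4 (the tree spans levels 0 through 4, i.e. 5 levels counting the root), so the depth is the number of divisions: log_8(4096) = 4

The recursion tree depth is log_8(4096) = 4. At each level, the problem size is divided by 8, so it takes 4 divisions to reduce to a base case of size 1. The algorithm makes 6 recursive calls at each level.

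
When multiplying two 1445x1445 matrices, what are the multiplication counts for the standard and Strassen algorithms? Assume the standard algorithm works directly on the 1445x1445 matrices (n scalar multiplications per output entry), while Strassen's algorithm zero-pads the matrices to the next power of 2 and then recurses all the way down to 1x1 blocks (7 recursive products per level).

Matrix multiplication for 1445x1445 matrices:

Strassen's algorithm requires power-of-2 dimensions. Pad 1445x1445 to 2048x2048 (next power of 2).

Standard algorithm: 1445^3 = 3017196125 multiplications
Strassen's algorithm: 7^(log2(2048)) = 7^11 = 1977326743 multiplications
Savings: 3017196125 - 1977326743 = 1039869382 multiplications

Standard: 3017196125 multiplications (1445^3). Strassen: 1977326743 multiplications (7^11, after padding to 2048x2048). Strassen reduces 8 recursive multiplications to 7 at each level.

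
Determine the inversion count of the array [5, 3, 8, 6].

Finding inversions in [5, 3, 8, 6]:

(0, 1): arr[0]=5 > arr[1]=3
(2, 3): arr[2]=8 > arr[3]=6

Total inversions: 2

The array has 2 inversion(s): (0,1), (2,3). Each pair (i,j) satisfies i < j and arr[i] > arr[j].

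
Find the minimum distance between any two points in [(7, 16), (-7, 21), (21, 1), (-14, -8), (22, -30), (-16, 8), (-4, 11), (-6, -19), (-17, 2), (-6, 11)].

Computing all pairwise distances among 10 points:

d((7, 16), (-7, 21)) = 14.8661
d((7, 16), (21, 1)) = 20.5183
d((7, 16), (-14, -8)) = 31.8904
d((7, 16), (22, -30)) = 48.3839
d((7, 16), (-16, 8)) = 24.3516
d((7, 16), (-4, 11)) = 12.083
d((7, 16), (-6, -19)) = 37.3363
d((7, 16), (-17, 2)) = 27.7849
d((7, 16), (-6, 11)) = 13.9284
d((-7, 21), (21, 1)) = 34.4093
d((-7, 21), (-14, -8)) = 29.8329
d((-7, 21), (22, -30)) = 58.6686
d((-7, 21), (-16, 8)) = 15.8114
d((-7, 21), (-4, 11)) = 10.4403
d((-7, 21), (-6, -19)) = 40.0125
d((-7, 21), (-17, 2)) = 21.4709
d((-7, 21), (-6, 11)) = 10.0499
d((21, 1), (-14, -8)) = 36.1386
d((21, 1), (22, -30)) = 31.0161
d((21, 1), (-16, 8)) = 37.6563
d((21, 1), (-4, 11)) = 26.9258
d((21, 1), (-6, -19)) = 33.6006
d((21, 1), (-17, 2)) = 38.0132
d((21, 1), (-6, 11)) = 28.7924
d((-14, -8), (22, -30)) = 42.19
d((-14, -8), (-16, 8)) = 16.1245
d((-14, -8), (-4, 11)) = 21.4709
d((-14, -8), (-6, -19)) = 13.6015
d((-14, -8), (-17, 2)) = 10.4403
d((-14, -8), (-6, 11)) = 20.6155
d((22, -30), (-16, 8)) = 53.7401
d((22, -30), (-4, 11)) = 48.5489
d((22, -30), (-6, -19)) = 30.0832
d((22, -30), (-17, 2)) = 50.448
d((22, -30), (-6, 11)) = 49.6488
d((-16, 8), (-4, 11)) = 12.3693
d((-16, 8), (-6, -19)) = 28.7924
d((-16, 8), (-17, 2)) = 6.0828
d((-16, 8), (-6, 11)) = 10.4403
d((-4, 11), (-6, -19)) = 30.0666
d((-4, 11), (-17, 2)) = 15.8114
d((-4, 11), (-6, 11)) = 2.0 <-- minimum
d((-6, -19), (-17, 2)) = 23.7065
d((-6, -19), (-6, 11)) = 30.0
d((-17, 2), (-6, 11)) = 14.2127

Closest pair: (-4, 11) and (-6, 11) with distance 2.0

The closest pair is (-4, 11) and (-6, 11) with Euclidean distance 2.0. For 10 points, brute-force pairwise comparison is shown above. For large n, the divide-and-conquer algorithm (sort by x, recurse on halves, check the dividing strip) achieves O(n log n).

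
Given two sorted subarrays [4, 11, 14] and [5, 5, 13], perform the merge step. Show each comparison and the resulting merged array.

Merging process:

Compare 4 vs 5: take 4 from left. Merged: [4]
Compare 11 vs 5: take 5 from right. Merged: [4, 5]
Compare 11 vs 5: take 5 from right. Merged: [4, 5, 5]
Compare 11 vs 13: take 11 from left. Merged: [4, 5, 5, 11]
Compare 14 vs 13: take 13 from right. Merged: [4, 5, 5, 11, 13]
Append remaining from left: [14]. Merged: [4, 5, 5, 11, 13, 14]

Final merged array: [4, 5, 5, 11, 13, 14]
Total comparisons: 5

The merged array is [4, 5, 5, 11, 13, 14], requiring 5 comparisons. The merge step runs in O(n) time where n is the total number of elements.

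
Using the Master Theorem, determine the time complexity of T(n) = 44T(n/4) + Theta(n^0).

Master Theorem for T(n) = 44T(n/4) + O(n^0):

a = 44, b = 4, c = 0
log_b(a) = log_4(44) = 2.7297

Case 1: c = 0 < log_4(44) = 2.7297
T(n) = O(n^(log_4 44))

For T(n) = 44T(n/4) + O(n^0): log_4(44) = 2.7297. This is Case 1 of the Master Theorem (c < log_b(a), work dominated by leaves), giving O(n^(log_4 44)).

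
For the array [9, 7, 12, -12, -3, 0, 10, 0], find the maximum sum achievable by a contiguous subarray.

Using Kadane's algorithm on [9, 7, 12, -12, -3, 0, 10, 0]:

Scanning through the array:
Position 1 (value 7): max_ending_here = 16, max_so_far = 16
Position 2 (value 12): max_ending_here = 28, max_so_far = 28
Position 3 (value -12): max_ending_here = 16, max_so_far = 28
Position 4 (value -3): max_ending_here = 13, max_so_far = 28
Position 5 (value 0): max_ending_here = 13, max_so_far = 28
Position 6 (value 10): max_ending_here = 23, max_so_far = 28
Position 7 (value 0): max_ending_here = 23, max_so_far = 28

Maximum subarray: [9, 7, 12]
Maximum sum: 28

The maximum subarray is [9, 7, 12] with sum 28. This subarray runs from index 0 to index 2.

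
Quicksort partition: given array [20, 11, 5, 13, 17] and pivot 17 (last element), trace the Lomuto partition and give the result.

Lomuto partition with pivot = 17:

Initial array: [20, 11, 5, 13, 17]

arr[0]=20 > 17: no swap
arr[1]=11 <= 17: swap with position 0, array becomes [11, 20, 5, 13, 17]
arr[2]=5 <= 17: swap with position 1, array becomes [11, 5, 20, 13, 17]
arr[3]=13 <= 17: swap with position 2, array becomes [11, 5, 13, 20, 17]

Place pivot at position 3: [11, 5, 13, 17, 20]
Pivot position: 3

After partitioning with pivot 17, the array becomes [11, 5, 13, 17, 20]. The pivot is placed at index 3. All elements to the left of the pivot are <= 17, and all elements to the right are > 17.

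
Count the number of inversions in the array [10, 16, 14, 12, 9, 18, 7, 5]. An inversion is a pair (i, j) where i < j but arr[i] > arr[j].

Finding inversions in [10, 16, 14, 12, 9, 18, 7, 5]:

(0, 4): arr[0]=10 > arr[4]=9
(0, 6): arr[0]=10 > arr[6]=7
(0, 7): arr[0]=10 > arr[7]=5
(1, 2): arr[1]=16 > arr[2]=14
(1, 3): arr[1]=16 > arr[3]=12
(1, 4): arr[1]=16 > arr[4]=9
(1, 6): arr[1]=16 > arr[6]=7
(1, 7): arr[1]=16 > arr[7]=5
(2, 3): arr[2]=14 > arr[3]=12
(2, 4): arr[2]=14 > arr[4]=9
(2, 6): arr[2]=14 > arr[6]=7
(2, 7): arr[2]=14 > arr[7]=5
(3, 4): arr[3]=12 > arr[4]=9
(3, 6): arr[3]=12 > arr[6]=7
(3, 7): arr[3]=12 > arr[7]=5
(4, 6): arr[4]=9 > arr[6]=7
(4, 7): arr[4]=9 > arr[7]=5
(5, 6): arr[5]=18 > arr[6]=7
(5, 7): arr[5]=18 > arr[7]=5
(6, 7): arr[6]=7 > arr[7]=5

Total inversions: 20

The array has 20 inversion(s): (0,4), (0,6), (0,7), (1,2), (1,3), (1,4), (1,6), (1,7), (2,3), (2,4), (2,6), (2,7), (3,4), (3,6), (3,7), (4,6), (4,7), (5,6), (5,7), (6,7). Each pair (i,j) satisfies i < j and arr[i] > arr[j].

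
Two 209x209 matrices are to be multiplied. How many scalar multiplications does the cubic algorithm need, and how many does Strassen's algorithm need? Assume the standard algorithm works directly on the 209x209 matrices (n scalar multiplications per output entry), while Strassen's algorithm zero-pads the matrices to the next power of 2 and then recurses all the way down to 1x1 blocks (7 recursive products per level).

Matrix multiplication for 209x209 matrices:

Strassen's algorithm requires power-of-2 dimensions. Pad 209x209 to 256x256 (next power of 2).

Standard algorithm: 209^3 = 9129329 multiplications
Strassen's algorithm: 7^(log2(256)) = 7^8 = 5764801 multiplications
Savings: 9129329 - 5764801 = 3364528 multiplications

Standard: 9129329 multiplications (209^3). Strassen: 5764801 multiplications (7^8, after padding to 256x256). Strassen reduces 8 recursive multiplications to 7 at each level.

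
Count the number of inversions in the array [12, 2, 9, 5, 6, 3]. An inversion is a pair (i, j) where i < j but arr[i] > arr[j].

Finding inversions in [12, 2, 9, 5, 6, 3]:

(0, 1): arr[0]=12 > arr[1]=2
(0, 2): arr[0]=12 > arr[2]=9
(0, 3): arr[0]=12 > arr[3]=5
(0, 4): arr[0]=12 > arr[4]=6
(0, 5): arr[0]=12 > arr[5]=3
(2, 3): arr[2]=9 > arr[3]=5
(2, 4): arr[2]=9 > arr[4]=6
(2, 5): arr[2]=9 > arr[5]=3
(3, 5): arr[3]=5 > arr[5]=3
(4, 5): arr[4]=6 > arr[5]=3

Total inversions: 10

The array has 10 inversion(s): (0,1), (0,2), (0,3), (0,4), (0,5), (2,3), (2,4), (2,5), (3,5), (4,5). Each pair (i,j) satisfies i < j and arr[i] > arr[j].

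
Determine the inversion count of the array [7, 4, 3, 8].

Finding inversions in [7, 4, 3, 8]:

(0, 1): arr[0]=7 > arr[1]=4
(0, 2): arr[0]=7 > arr[2]=3
(1, 2): arr[1]=4 > arr[2]=3

Total inversions: 3

The array has 3 inversion(s): (0,1), (0,2), (1,2). Each pair (i,j) satisfies i < j and arr[i] > arr[j].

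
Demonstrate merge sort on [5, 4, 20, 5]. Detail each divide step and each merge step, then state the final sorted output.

Merge sort trace:

Split: [5, 4, 20, 5] -> [5, 4] and [20, 5]
  Split: [5, 4] -> [5] and [4]
  Merge: [5] + [4] -> [4, 5]
  Split: [20, 5] -> [20] and [5]
  Merge: [20] + [5] -> [5, 20]
Merge: [4, 5] + [5, 20] -> [4, 5, 5, 20]

Final sorted array: [4, 5, 5, 20]

The merge sort proceeds by recursively splitting the array and merging sorted halves.
After all merges, the sorted array is [4, 5, 5, 20].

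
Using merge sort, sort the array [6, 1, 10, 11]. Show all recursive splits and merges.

Merge sort trace:

Split: [6, 1, 10, 11] -> [6, 1] and [10, 11]
  Split: [6, 1] -> [6] and [1]
  Merge: [6] + [1] -> [1, 6]
  Split: [10, 11] -> [10] and [11]
  Merge: [10] + [11] -> [10, 11]
Merge: [1, 6] + [10, 11] -> [1, 6, 10, 11]

Final sorted array: [1, 6, 10, 11]

The merge sort proceeds by recursively splitting the array and merging sorted halves.
After all merges, the sorted array is [1, 6, 10, 11].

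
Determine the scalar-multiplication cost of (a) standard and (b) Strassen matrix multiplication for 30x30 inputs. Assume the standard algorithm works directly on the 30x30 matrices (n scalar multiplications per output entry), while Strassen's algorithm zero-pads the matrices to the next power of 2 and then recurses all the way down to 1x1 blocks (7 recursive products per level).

Matrix multiplication for 30x30 matrices:

Strassen's algorithm requires power-of-2 dimensions. Pad 30x30 to 32x32 (next power of 2).

Standard algorithm: 30^3 = 27000 multiplications
Strassen's algorithm: 7^(log2(32)) = 7^5 = 16807 multiplications
Savings: 27000 - 16807 = 10193 multiplications

Standard: 27000 multiplications (30^3). Strassen: 16807 multiplications (7^5, after padding to 32x32). Strassen reduces 8 recursive multiplications to 7 at each level.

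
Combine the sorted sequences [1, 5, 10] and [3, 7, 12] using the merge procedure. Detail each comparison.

Merging process:

Compare 1 vs 3: take 1 from left. Merged: [1]
Compare 5 vs 3: take 3 from right. Merged: [1, 3]
Compare 5 vs 7: take 5 from left. Merged: [1, 3, 5]
Compare 10 vs 7: take 7 from right. Merged: [1, 3, 5, 7]
Compare 10 vs 12: take 10 from left. Merged: [1, 3, 5, 7, 10]
Append remaining from right: [12]. Merged: [1, 3, 5, 7, 10, 12]

Final merged array: [1, 3, 5, 7, 10, 12]
Total comparisons: 5

The merged array is [1, 3, 5, 7, 10, 12], requiring 5 comparisons. The merge step runs in O(n) time where n is the total number of elements.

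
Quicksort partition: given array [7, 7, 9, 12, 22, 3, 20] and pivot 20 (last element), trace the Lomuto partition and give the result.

Lomuto partition with pivot = 20:

Initial array: [7, 7, 9, 12, 22, 3, 20]

arr[0]=7 <= 20: swap with position 0, array becomes [7, 7, 9, 12, 22, 3, 20]
arr[1]=7 <= 20: swap with position 1, array becomes [7, 7, 9, 12, 22, 3, 20]
arr[2]=9 <= 20: swap with position 2, array becomes [7, 7, 9, 12, 22, 3, 20]
arr[3]=12 <= 20: swap with position 3, array becomes [7, 7, 9, 12, 22, 3, 20]
arr[4]=22 > 20: no swap
arr[5]=3 <= 20: swap with position 4, array becomes [7, 7, 9, 12, 3, 22, 20]

Place pivot at position 5: [7, 7, 9, 12, 3, 20, 22]
Pivot position: 5

After partitioning with pivot 20, the array becomes [7, 7, 9, 12, 3, 20, 22]. The pivot is placed at index 5. All elements to the left of the pivot are <= 20, and all elements to the right are > 20.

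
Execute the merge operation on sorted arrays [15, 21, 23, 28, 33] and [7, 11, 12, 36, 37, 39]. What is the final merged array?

Merging process:

Compare 15 vs 7: take 7 from right. Merged: [7]
Compare 15 vs 11: take 11 from right. Merged: [7, 11]
Compare 15 vs 12: take 12 from right. Merged: [7, 11, 12]
Compare 15 vs 36: take 15 from left. Merged: [7, 11, 12, 15]
Compare 21 vs 36: take 21 from left. Merged: [7, 11, 12, 15, 21]
Compare 23 vs 36: take 23 from left. Merged: [7, 11, 12, 15, 21, 23]
Compare 28 vs 36: take 28 from left. Merged: [7, 11, 12, 15, 21, 23, 28]
Compare 33 vs 36: take 33 from left. Merged: [7, 11, 12, 15, 21, 23, 28, 33]
Append remaining from right: [36, 37, 39]. Merged: [7, 11, 12, 15, 21, 23, 28, 33, 36, 37, 39]

Final merged array: [7, 11, 12, 15, 21, 23, 28, 33, 36, 37, 39]
Total comparisons: 8

The merged array is [7, 11, 12, 15, 21, 23, 28, 33, 36, 37, 39], requiring 8 comparisons. The merge step runs in O(n) time where n is the total number of elements.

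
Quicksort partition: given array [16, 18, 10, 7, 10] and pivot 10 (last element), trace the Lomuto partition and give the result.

Lomuto partition with pivot = 10:

Initial array: [16, 18, 10, 7, 10]

arr[0]=16 > 10: no swap
arr[1]=18 > 10: no swap
arr[2]=10 <= 10: swap with position 0, array becomes [10, 18, 16, 7, 10]
arr[3]=7 <= 10: swap with position 1, array becomes [10, 7, 16, 18, 10]

Place pivot at position 2: [10, 7, 10, 18, 16]
Pivot position: 2

After partitioning with pivot 10, the array becomes [10, 7, 10, 18, 16]. The pivot is placed at index 2. All elements to the left of the pivot are <= 10, and all elements to the right are > 10.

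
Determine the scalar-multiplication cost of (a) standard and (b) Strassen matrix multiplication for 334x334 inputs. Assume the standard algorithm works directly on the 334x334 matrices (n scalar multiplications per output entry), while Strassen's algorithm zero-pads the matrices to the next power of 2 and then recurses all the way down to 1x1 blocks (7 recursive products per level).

Matrix multiplication for 334x334 matrices:

Strassen's algorithm requires power-of-2 dimensions. Pad 334x334 to 512x512 (next power of 2).

Standard algorithm: 334^3 = 37259704 multiplications
Strassen's algorithm: 7^(log2(512)) = 7^9 = 40353607 multiplications
Difference: 37259704 - 40353607 = -3093903 (Strassen uses MORE here due to padding overhead — for small or just-over-power-of-2 n, padding can outweigh the per-level savings)

Standard: 37259704 multiplications (334^3). Strassen: 40353607 multiplications (7^9, after padding to 512x512). Strassen reduces 8 recursive multiplications to 7 at each level.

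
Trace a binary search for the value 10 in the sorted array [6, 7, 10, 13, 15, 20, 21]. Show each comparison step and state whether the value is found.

Binary search for 10 in [6, 7, 10, 13, 15, 20, 21]:

lo=0, hi=6, mid=3, arr[mid]=13 -> 13 > 10, search left half
lo=0, hi=2, mid=1, arr[mid]=7 -> 7 < 10, search right half
lo=2, hi=2, mid=2, arr[mid]=10 -> Found target at index 2!

Binary search finds 10 at index 2 after 3 comparisons. The search repeatedly halves the search space by comparing with the middle element.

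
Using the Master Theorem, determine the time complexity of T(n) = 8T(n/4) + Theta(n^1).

Master Theorem for T(n) = 8T(n/4) + O(n^1):

a = 8, b = 4, c = 1
log_b(a) = log_4(8) = 1.5000

Case 1: c = 1 < log_4(8) = 1.5000
T(n) = O(n^(log_4 8))

For T(n) = 8T(n/4) + O(n^1): log_4(8) = 1.5000. This is Case 1 of the Master Theorem (c < log_b(a), work dominated by leaves), giving O(n^(log_4 8)).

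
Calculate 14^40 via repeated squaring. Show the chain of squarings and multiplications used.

Computing 14^40 by squaring (build up from 14^1; each line after the first costs one multiplication):

14^1 = 14
14^2 = (14^1)^2 = 14^2 = 196
14^4 = (14^2)^2 = 196^2 = 38416
14^5 = 14 * 14^4 = 14 * 38416 = 537824
14^10 = (14^5)^2 = 537824^2 = 289254654976
14^20 = (14^10)^2 = 289254654976^2 = 83668255425284801560576
14^40 = (14^20)^2 = 83668255425284801560576^2 = 7000376965910699630056503868178506524997451776

Result: 7000376965910699630056503868178506524997451776
Multiplications needed: 6 (6 lines after 14^1)

14^40 = 7000376965910699630056503868178506524997451776. Using exponentiation by squaring, this requires 6 multiplications. The key idea: if the exponent is even, square the half-power; if odd, multiply by the base once.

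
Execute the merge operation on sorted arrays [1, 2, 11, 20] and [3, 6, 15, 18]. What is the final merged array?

Merging process:

Compare 1 vs 3: take 1 from left. Merged: [1]
Compare 2 vs 3: take 2 from left. Merged: [1, 2]
Compare 11 vs 3: take 3 from right. Merged: [1, 2, 3]
Compare 11 vs 6: take 6 from right. Merged: [1, 2, 3, 6]
Compare 11 vs 15: take 11 from left. Merged: [1, 2, 3, 6, 11]
Compare 20 vs 15: take 15 from right. Merged: [1, 2, 3, 6, 11, 15]
Compare 20 vs 18: take 18 from right. Merged: [1, 2, 3, 6, 11, 15, 18]
Append remaining from left: [20]. Merged: [1, 2, 3, 6, 11, 15, 18, 20]

Final merged array: [1, 2, 3, 6, 11, 15, 18, 20]
Total comparisons: 7

The merged array is [1, 2, 3, 6, 11, 15, 18, 20], requiring 7 comparisons. The merge step runs in O(n) time where n is the total number of elements.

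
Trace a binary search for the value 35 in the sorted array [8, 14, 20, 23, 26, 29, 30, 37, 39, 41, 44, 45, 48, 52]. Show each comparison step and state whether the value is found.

Binary search for 35 in [8, 14, 20, 23, 26, 29, 30, 37, 39, 41, 44, 45, 48, 52]:

lo=0, hi=13, mid=6, arr[mid]=30 -> 30 < 35, search right half
lo=7, hi=13, mid=10, arr[mid]=44 -> 44 > 35, search left half
lo=7, hi=9, mid=8, arr[mid]=39 -> 39 > 35, search left half
lo=7, hi=7, mid=7, arr[mid]=37 -> 37 > 35, search left half
lo=7 > hi=6, target 35 not found

Binary search determines that 35 is not in the array after 4 comparisons. The search space was exhausted without finding the target.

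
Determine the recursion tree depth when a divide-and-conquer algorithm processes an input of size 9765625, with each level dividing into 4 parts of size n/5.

For divide and conquer with division factor 5:

Problem sizes at each level:
Level 0: 9765625
Level 1: 1953125
Level 2: 390625
Level 3: 78125
Level 4: 15625
Level 5: 3125
Level 6: 625
Level 7: 125
Level 8: 25
Level 9: 5
Level 10: 1

The root is level 0 and the size-1 base case is level 10 (the tree spans levels 0 through 10, i.e. 11 levels counting the root), so the depth is the number of divisions: log_5(9765625) = 10

The recursion tree depth is log_5(9765625) = 10. At each level, the problem size is divided by 5, so it takes 10 divisions to reduce to a base case of size 1. The algorithm makes 4 recursive calls at each level.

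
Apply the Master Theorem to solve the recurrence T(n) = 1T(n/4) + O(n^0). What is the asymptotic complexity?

Master Theorem for T(n) = 1T(n/4) + O(n^0):

a = 1, b = 4, c = 0
log_b(a) = log_4(1) = 0.0000

Case 2: c = 0 = log_4(1) = 0.0000
T(n) = O(n^0 log n) = O(log n)

For T(n) = 1T(n/4) + O(n^0): log_4(1) = 0.0000. This is Case 2 of the Master Theorem (c = log_b(a), equal work at all levels), giving O(log n).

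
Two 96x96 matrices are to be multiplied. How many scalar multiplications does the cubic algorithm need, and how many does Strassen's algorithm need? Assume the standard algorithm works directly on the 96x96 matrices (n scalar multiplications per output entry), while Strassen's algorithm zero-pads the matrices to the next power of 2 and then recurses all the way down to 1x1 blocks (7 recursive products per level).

Matrix multiplication for 96x96 matrices:

Strassen's algorithm requires power-of-2 dimensions. Pad 96x96 to 128x128 (next power of 2).

Standard algorithm: 96^3 = 884736 multiplications
Strassen's algorithm: 7^(log2(128)) = 7^7 = 823543 multiplications
Savings: 884736 - 823543 = 61193 multiplications

Standard: 884736 multiplications (96^3). Strassen: 823543 multiplications (7^7, after padding to 128x128). Strassen reduces 8 recursive multiplications to 7 at each level.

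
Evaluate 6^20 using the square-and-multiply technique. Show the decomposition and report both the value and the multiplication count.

Computing 6^20 by squaring (build up from 6^1; each line after the first costs one multiplication):

6^1 = 6
6^2 = (6^1)^2 = 6^2 = 36
6^4 = (6^2)^2 = 36^2 = 1296
6^5 = 6 * 6^4 = 6 * 1296 = 7776
6^10 = (6^5)^2 = 7776^2 = 60466176
6^20 = (6^10)^2 = 60466176^2 = 3656158440062976

Result: 3656158440062976
Multiplications needed: 5 (5 lines after 6^1)

6^20 = 3656158440062976. Using exponentiation by squaring, this requires 5 multiplications. The key idea: if the exponent is even, square the half-power; if odd, multiply by the base once.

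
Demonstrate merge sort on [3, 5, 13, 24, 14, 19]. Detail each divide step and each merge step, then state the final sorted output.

Merge sort trace:

Split: [3, 5, 13, 24, 14, 19] -> [3, 5, 13] and [24, 14, 19]
  Split: [3, 5, 13] -> [3] and [5, 13]
    Split: [5, 13] -> [5] and [13]
    Merge: [5] + [13] -> [5, 13]
  Merge: [3] + [5, 13] -> [3, 5, 13]
  Split: [24, 14, 19] -> [24] and [14, 19]
    Split: [14, 19] -> [14] and [19]
    Merge: [14] + [19] -> [14, 19]
  Merge: [24] + [14, 19] -> [14, 19, 24]
Merge: [3, 5, 13] + [14, 19, 24] -> [3, 5, 13, 14, 19, 24]

Final sorted array: [3, 5, 13, 14, 19, 24]

The merge sort proceeds by recursively splitting the array and merging sorted halves.
After all merges, the sorted array is [3, 5, 13, 14, 19, 24].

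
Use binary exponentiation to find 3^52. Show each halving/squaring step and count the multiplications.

Computing 3^52 by squaring (build up from 3^1; each line after the first costs one multiplication):

3^1 = 3
3^2 = (3^1)^2 = 3^2 = 9
3^3 = 3 * 3^2 = 3 * 9 = 27
3^6 = (3^3)^2 = 27^2 = 729
3^12 = (3^6)^2 = 729^2 = 531441
3^13 = 3 * 3^12 = 3 * 531441 = 1594323
3^26 = (3^13)^2 = 1594323^2 = 2541865828329
3^52 = (3^26)^2 = 2541865828329^2 = 6461081889226673298932241

Result: 6461081889226673298932241
Multiplications needed: 7 (7 lines after 3^1)

3^52 = 6461081889226673298932241. Using exponentiation by squaring, this requires 7 multiplications. The key idea: if the exponent is even, square the half-power; if odd, multiply by the base once.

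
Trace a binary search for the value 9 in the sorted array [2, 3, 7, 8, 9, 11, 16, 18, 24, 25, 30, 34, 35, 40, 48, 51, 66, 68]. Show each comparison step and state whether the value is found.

Binary search for 9 in [2, 3, 7, 8, 9, 11, 16, 18, 24, 25, 30, 34, 35, 40, 48, 51, 66, 68]:

lo=0, hi=17, mid=8, arr[mid]=24 -> 24 > 9, search left half
lo=0, hi=7, mid=3, arr[mid]=8 -> 8 < 9, search right half
lo=4, hi=7, mid=5, arr[mid]=11 -> 11 > 9, search left half
lo=4, hi=4, mid=4, arr[mid]=9 -> Found target at index 4!

Binary search finds 9 at index 4 after 4 comparisons. The search repeatedly halves the search space by comparing with the middle element.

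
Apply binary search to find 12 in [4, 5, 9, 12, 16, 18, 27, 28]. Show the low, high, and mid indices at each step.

Binary search for 12 in [4, 5, 9, 12, 16, 18, 27, 28]:

lo=0, hi=7, mid=3, arr[mid]=12 -> Found target at index 3!

Binary search finds 12 at index 3 after 1 comparisons. The search repeatedly halves the search space by comparing with the middle element.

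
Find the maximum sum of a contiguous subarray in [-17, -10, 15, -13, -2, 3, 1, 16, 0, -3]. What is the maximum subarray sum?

Using Kadane's algorithm on [-17, -10, 15, -13, -2, 3, 1, 16, 0, -3]:

Scanning through the array:
Position 1 (value -10): max_ending_here = -10, max_so_far = -10
Position 2 (value 15): max_ending_here = 15, max_so_far = 15
Position 3 (value -13): max_ending_here = 2, max_so_far = 15
Position 4 (value -2): max_ending_here = 0, max_so_far = 15
Position 5 (value 3): max_ending_here = 3, max_so_far = 15
Position 6 (value 1): max_ending_here = 4, max_so_far = 15
Position 7 (value 16): max_ending_here = 20, max_so_far = 20
Position 8 (value 0): max_ending_here = 20, max_so_far = 20
Position 9 (value -3): max_ending_here = 17, max_so_far = 20

Maximum subarray: [15, -13, -2, 3, 1, 16]
Maximum sum: 20

The maximum subarray is [15, -13, -2, 3, 1, 16] with sum 20. This subarray runs from index 2 to index 7.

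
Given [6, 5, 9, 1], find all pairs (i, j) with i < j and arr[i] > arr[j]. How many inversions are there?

Finding inversions in [6, 5, 9, 1]:

(0, 1): arr[0]=6 > arr[1]=5
(0, 3): arr[0]=6 > arr[3]=1
(1, 3): arr[1]=5 > arr[3]=1
(2, 3): arr[2]=9 > arr[3]=1

Total inversions: 4

The array has 4 inversion(s): (0,1), (0,3), (1,3), (2,3). Each pair (i,j) satisfies i < j and arr[i] > arr[j].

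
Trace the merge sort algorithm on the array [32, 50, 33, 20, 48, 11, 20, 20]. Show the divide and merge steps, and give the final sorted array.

Merge sort trace:

Split: [32, 50, 33, 20, 48, 11, 20, 20] -> [32, 50, 33, 20] and [48, 11, 20, 20]
  Split: [32, 50, 33, 20] -> [32, 50] and [33, 20]
    Split: [32, 50] -> [32] and [50]
    Merge: [32] + [50] -> [32, 50]
    Split: [33, 20] -> [33] and [20]
    Merge: [33] + [20] -> [20, 33]
  Merge: [32, 50] + [20, 33] -> [20, 32, 33, 50]
  Split: [48, 11, 20, 20] -> [48, 11] and [20, 20]
    Split: [48, 11] -> [48] and [11]
    Merge: [48] + [11] -> [11, 48]
    Split: [20, 20] -> [20] and [20]
    Merge: [20] + [20] -> [20, 20]
  Merge: [11, 48] + [20, 20] -> [11, 20, 20, 48]
Merge: [20, 32, 33, 50] + [11, 20, 20, 48] -> [11, 20, 20, 20, 32, 33, 48, 50]

Final sorted array: [11, 20, 20, 20, 32, 33, 48, 50]

The merge sort proceeds by recursively splitting the array and merging sorted halves.
After all merges, the sorted array is [11, 20, 20, 20, 32, 33, 48, 50].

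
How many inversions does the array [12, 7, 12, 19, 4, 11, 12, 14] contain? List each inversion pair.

Finding inversions in [12, 7, 12, 19, 4, 11, 12, 14]:

(0, 1): arr[0]=12 > arr[1]=7
(0, 4): arr[0]=12 > arr[4]=4
(0, 5): arr[0]=12 > arr[5]=11
(1, 4): arr[1]=7 > arr[4]=4
(2, 4): arr[2]=12 > arr[4]=4
(2, 5): arr[2]=12 > arr[5]=11
(3, 4): arr[3]=19 > arr[4]=4
(3, 5): arr[3]=19 > arr[5]=11
(3, 6): arr[3]=19 > arr[6]=12
(3, 7): arr[3]=19 > arr[7]=14

Total inversions: 10

The array has 10 inversion(s): (0,1), (0,4), (0,5), (1,4), (2,4), (2,5), (3,4), (3,5), (3,6), (3,7). Each pair (i,j) satisfies i < j and arr[i] > arr[j].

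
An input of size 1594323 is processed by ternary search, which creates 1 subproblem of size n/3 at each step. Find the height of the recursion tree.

For divide and conquer with division factor 3:

Problem sizes at each level:
Level 0: 1594323
Level 1: 531441
Level 2: 177147
Level 3: 59049
Level 4: 19683
Level 5: 6561
Level 6: 2187
Level 7: 729
Level 8: 243
Level 9: 81
Level 10: 27
Level 11: 9
Level 12: 3
Level 13: 1

The root is level 0 and the size-1 base case is level 13 (the tree spans levels 0 through 13, i.e. 14 levels counting the root), so the depth is the number of divisions: log_3(1594323) = 13

The recursion tree depth is log_3(1594323) = 13. At each level, the problem size is divided by 3, so it takes 13 divisions to reduce to a base case of size 1. The algorithm makes 1 recursive call at each level.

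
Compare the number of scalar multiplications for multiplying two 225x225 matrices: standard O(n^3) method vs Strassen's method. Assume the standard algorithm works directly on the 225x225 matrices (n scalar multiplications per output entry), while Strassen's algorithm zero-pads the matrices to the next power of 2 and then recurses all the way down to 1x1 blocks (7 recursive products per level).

Matrix multiplication for 225x225 matrices:

Strassen's algorithm requires power-of-2 dimensions. Pad 225x225 to 256x256 (next power of 2).

Standard algorithm: 225^3 = 11390625 multiplications
Strassen's algorithm: 7^(log2(256)) = 7^8 = 5764801 multiplications
Savings: 11390625 - 5764801 = 5625824 multiplications

Standard: 11390625 multiplications (225^3). Strassen: 5764801 multiplications (7^8, after padding to 256x256). Strassen reduces 8 recursive multiplications to 7 at each level.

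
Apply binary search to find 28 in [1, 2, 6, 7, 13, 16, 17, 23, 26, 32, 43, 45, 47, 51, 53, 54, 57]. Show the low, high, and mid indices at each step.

Binary search for 28 in [1, 2, 6, 7, 13, 16, 17, 23, 26, 32, 43, 45, 47, 51, 53, 54, 57]:

lo=0, hi=16, mid=8, arr[mid]=26 -> 26 < 28, search right half
lo=9, hi=16, mid=12, arr[mid]=47 -> 47 > 28, search left half
lo=9, hi=11, mid=10, arr[mid]=43 -> 43 > 28, search left half
lo=9, hi=9, mid=9, arr[mid]=32 -> 32 > 28, search left half
lo=9 > hi=8, target 28 not found

Binary search determines that 28 is not in the array after 4 comparisons. The search space was exhausted without finding the target.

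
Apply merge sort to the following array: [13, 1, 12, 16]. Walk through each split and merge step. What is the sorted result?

Merge sort trace:

Split: [13, 1, 12, 16] -> [13, 1] and [12, 16]
  Split: [13, 1] -> [13] and [1]
  Merge: [13] + [1] -> [1, 13]
  Split: [12, 16] -> [12] and [16]
  Merge: [12] + [16] -> [12, 16]
Merge: [1, 13] + [12, 16] -> [1, 12, 13, 16]

Final sorted array: [1, 12, 13, 16]

The merge sort proceeds by recursively splitting the array and merging sorted halves.
After all merges, the sorted array is [1, 12, 13, 16].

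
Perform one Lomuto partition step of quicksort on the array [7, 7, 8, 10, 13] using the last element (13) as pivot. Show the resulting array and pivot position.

Lomuto partition with pivot = 13:

Initial array: [7, 7, 8, 10, 13]

arr[0]=7 <= 13: swap with position 0, array becomes [7, 7, 8, 10, 13]
arr[1]=7 <= 13: swap with position 1, array becomes [7, 7, 8, 10, 13]
arr[2]=8 <= 13: swap with position 2, array becomes [7, 7, 8, 10, 13]
arr[3]=10 <= 13: swap with position 3, array becomes [7, 7, 8, 10, 13]

Place pivot at position 4: [7, 7, 8, 10, 13]
Pivot position: 4

After partitioning with pivot 13, the array becomes [7, 7, 8, 10, 13]. The pivot is placed at index 4. All elements to the left of the pivot are <= 13, and all elements to the right are > 13.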